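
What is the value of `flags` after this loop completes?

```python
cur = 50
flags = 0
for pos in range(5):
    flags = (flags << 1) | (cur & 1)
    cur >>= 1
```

Reverse lowest 5 bits of 50
`flags` takes the values: 0 → 1 → 2 → 4 → 9

Answer: 9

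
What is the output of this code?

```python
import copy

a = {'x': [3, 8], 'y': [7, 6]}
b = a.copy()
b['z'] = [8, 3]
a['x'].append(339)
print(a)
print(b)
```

Key concept: shallow copy of dict with mutable values.
Step by step:
`a = {'x': [3, 8], 'y': [7, 6]}` → a = {'x': [3, 8], 'y': [7, 6]}
`b = a.copy()` → b = {'x': [3, 8], 'y': [7, 6]}
`b['z'] = [8, 3]` → b = {'x': [3, 8], 'y': [7, 6], 'z': [8, 3]}
`a['x'].append(339)` → a = {'x': [3, 8, 339], 'y': [7, 6]}; b = {'x': [3, 8, 339], 'y': [7, 6], 'z': [8, 3]}
`print(a)` → prints {'x': [3, 8, 339], 'y': [7, 6]}
`print(b)` → prints {'x': [3, 8, 339], 'y': [7, 6], 'z': [8, 3]}

Answer:
{'x': [3, 8, 339], 'y': [7, 6]}
{'x': [3, 8, 339], 'y': [7, 6], 'z': [8, 3]}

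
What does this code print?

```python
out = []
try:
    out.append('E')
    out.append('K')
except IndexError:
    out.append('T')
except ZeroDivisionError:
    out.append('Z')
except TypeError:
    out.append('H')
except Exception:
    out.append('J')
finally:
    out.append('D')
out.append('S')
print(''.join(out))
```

Execution trace: 'E' (try body) → 'K' (try body, no exception) → 'D' (finally) → 'S' (after the try/except). Output: EKDS

Answer: EKDS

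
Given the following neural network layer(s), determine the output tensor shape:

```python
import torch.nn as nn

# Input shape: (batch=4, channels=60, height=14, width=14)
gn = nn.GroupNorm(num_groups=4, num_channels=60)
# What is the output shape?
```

Input: (4, 60, 14, 14) -> Output: (4, 60, 14, 14)

Answer: (4, 60, 14, 14)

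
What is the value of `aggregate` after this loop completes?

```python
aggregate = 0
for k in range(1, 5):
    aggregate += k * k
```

Sum of squares 1² to 4² = 30
`aggregate` takes the values: 0 → 1 → 5 → 14 → 30

Answer: 30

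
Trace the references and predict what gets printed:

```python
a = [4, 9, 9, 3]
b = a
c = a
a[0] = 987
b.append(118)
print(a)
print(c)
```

Key concept: multiple aliases.
Step by step:
`a = [4, 9, 9, 3]` → a = [4, 9, 9, 3]
`b = a` → b = [4, 9, 9, 3] (same object as a)
`c = a` → c = [4, 9, 9, 3] (same object as a, b)
`a[0] = 987` → a = [987, 9, 9, 3] (same object as b, c); b = [987, 9, 9, 3] (same object as a, c); c = [987, 9, 9, 3] (same object as a, b)
`b.append(118)` → a = [987, 9, 9, 3, 118] (same object as b, c); b = [987, 9, 9, 3, 118] (same object as a, c); c = [987, 9, 9, 3, 118] (same object as a, b)
`print(a)` → prints [987, 9, 9, 3, 118]
`print(c)` → prints [987, 9, 9, 3, 118]

Answer:
[987, 9, 9, 3, 118]
[987, 9, 9, 3, 118]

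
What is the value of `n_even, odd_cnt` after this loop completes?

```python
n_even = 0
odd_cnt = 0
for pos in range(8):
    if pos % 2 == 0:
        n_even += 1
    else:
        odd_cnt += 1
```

Count evens and odds in range(8)
`n_even, odd_cnt` takes the values: (0, 0) → (1, 0) → (1, 1) → (2, 1) → (2, 2) → (3, 2) → (3, 3) → (4, 3) → (4, 4)

Answer: 4, 4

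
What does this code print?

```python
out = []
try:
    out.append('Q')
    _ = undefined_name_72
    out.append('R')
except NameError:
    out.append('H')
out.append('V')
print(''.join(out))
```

Execution trace: 'Q' (try body) → 'H' (except NameError) → 'V' (after the try/except). Output: QHV

Answer: QHV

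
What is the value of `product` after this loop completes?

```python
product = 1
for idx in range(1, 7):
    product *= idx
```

6! = 720
`product` takes the values: 1 → 2 → 6 → 24 → 120 → 720

Answer: 720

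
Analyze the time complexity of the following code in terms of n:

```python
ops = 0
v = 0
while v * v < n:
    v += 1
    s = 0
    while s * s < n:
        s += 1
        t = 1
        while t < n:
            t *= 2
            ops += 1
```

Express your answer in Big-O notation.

Each loop level contributes: √n × √n × log n. Multiplying the contributions gives O(n log n).

Answer: O(n log n)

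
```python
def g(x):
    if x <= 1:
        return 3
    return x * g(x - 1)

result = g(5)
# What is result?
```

g(5) = 5 * 4 * 3 * 2 * 3 = 360

Answer: 360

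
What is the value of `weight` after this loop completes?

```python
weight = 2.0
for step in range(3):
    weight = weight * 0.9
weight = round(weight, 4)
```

Exponential decay: 2.0 * 0.9^3
`weight` takes the values: 2.0 → 1.8 → 1.62 → 1.458

Answer: 1.458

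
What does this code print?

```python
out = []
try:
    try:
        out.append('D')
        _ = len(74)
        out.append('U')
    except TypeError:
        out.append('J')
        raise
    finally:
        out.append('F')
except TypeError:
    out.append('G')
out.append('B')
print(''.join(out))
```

Execution trace: 'D' (inner try body) → 'J' (inner except TypeError) → 'F' (inner finally) → 'G' (outer except TypeError) → 'B' (after the try/except). Output: DJFGB

Answer: DJFGB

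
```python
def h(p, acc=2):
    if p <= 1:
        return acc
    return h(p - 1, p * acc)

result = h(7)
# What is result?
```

Accumulator trace (n, acc): (7, 2) -> (6, 14) -> (5, 84) -> (4, 420) -> (3, 1680) -> (2, 5040) -> (1, 10080) -> return 10080

Answer: 10080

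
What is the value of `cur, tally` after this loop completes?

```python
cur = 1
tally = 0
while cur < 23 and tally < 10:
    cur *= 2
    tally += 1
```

Double until >= 23 or 10 iterations
`cur, tally` takes the values: (1, 0) → (2, 0) → (2, 1) → (4, 1) → (4, 2) → (8, 2) → (8, 3) → (16, 3) → (16, 4) → (32, 4) → (32, 5)

Answer: 32, 5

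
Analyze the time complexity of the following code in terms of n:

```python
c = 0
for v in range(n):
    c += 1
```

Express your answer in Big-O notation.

Each loop level contributes: n. Multiplying the contributions gives O(n).

Answer: O(n)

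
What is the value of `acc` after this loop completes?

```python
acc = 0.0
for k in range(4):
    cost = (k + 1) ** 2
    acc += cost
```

Sum of squared losses 1² + 2² + ... + 4²
`acc` takes the values: 0.0 → 1.0 → 5.0 → 14.0 → 30.0

Answer: 30.0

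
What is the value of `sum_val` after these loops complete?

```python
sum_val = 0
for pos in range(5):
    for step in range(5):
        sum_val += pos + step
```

Sum of all pos+step for pos,step in 5x5
`sum_val` takes the values: 0 → 1 → 3 → 6 → 10 → 11 → 13 → 16 → 20 → 25 → 27 → 30 → 34 → 39 → 45 → 48 → 52 → 57 → 63 → 70 → 74 → 79 → 85 → 92 → 100

Answer: 100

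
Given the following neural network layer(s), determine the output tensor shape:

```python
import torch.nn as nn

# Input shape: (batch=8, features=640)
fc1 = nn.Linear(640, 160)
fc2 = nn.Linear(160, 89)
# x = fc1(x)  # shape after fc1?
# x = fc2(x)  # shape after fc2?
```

Input: (8, 640) -> after fc1: (8, 160) -> Output: (8, 89)

Answer: (8, 89)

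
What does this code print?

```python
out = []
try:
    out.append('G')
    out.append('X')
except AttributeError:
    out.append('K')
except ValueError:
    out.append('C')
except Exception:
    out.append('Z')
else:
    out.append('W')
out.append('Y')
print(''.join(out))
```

Execution trace: 'G' (try body) → 'X' (try body, no exception) → 'W' (else) → 'Y' (after the try/except). Output: GXWY

Answer: GXWY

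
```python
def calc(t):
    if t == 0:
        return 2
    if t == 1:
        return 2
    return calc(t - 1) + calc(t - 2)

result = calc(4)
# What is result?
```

Build up from base cases: calc(0)=2, calc(1)=2, calc(2)=4, calc(3)=6, calc(4)=10

Answer: 10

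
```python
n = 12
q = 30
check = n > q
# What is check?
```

Trace:
`n = 12` → n = 12
`q = 30` → q = 30
`check = n > q` → check = False
So check = False

Answer: False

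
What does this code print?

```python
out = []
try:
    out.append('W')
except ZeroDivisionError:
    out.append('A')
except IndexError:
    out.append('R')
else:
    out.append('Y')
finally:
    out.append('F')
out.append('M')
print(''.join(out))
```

Execution trace: 'W' (try body, no exception) → 'Y' (else) → 'F' (finally) → 'M' (after the try/except). Output: WYFM

Answer: WYFM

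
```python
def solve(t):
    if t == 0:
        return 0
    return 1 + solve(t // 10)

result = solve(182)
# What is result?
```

Count of digits of 182: 3

Answer: 3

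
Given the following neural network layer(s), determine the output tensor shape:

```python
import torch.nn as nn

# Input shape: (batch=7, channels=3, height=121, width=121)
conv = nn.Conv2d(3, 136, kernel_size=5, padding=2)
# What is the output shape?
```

Input: (7, 3, 121, 121) -> Output: (7, 136, 121, 121)

Answer: (7, 136, 121, 121)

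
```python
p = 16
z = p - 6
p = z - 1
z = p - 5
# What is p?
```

Trace:
`p = 16` → p = 16
`z = p - 6` → z = 10
`p = z - 1` → p = 9
`z = p - 5` → z = 4
So p = 9

Answer: 9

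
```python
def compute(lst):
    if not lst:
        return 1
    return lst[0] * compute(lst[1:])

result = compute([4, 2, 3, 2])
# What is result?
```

Product over [4, 2, 3, 2] = 4 * 2 * 3 * 2 = 48

Answer: 48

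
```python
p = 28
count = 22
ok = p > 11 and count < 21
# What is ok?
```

Trace:
`p = 28` → p = 28
`count = 22` → count = 22
`ok = p > 11 and count < 21` → ok = False
So ok = False

Answer: False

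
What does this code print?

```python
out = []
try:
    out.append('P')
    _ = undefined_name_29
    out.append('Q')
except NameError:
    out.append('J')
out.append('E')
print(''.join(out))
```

Execution trace: 'P' (try body) → 'J' (except NameError) → 'E' (after the try/except). Output: PJE

Answer: PJE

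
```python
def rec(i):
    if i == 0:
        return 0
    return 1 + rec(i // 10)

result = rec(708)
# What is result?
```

Count of digits of 708: 3

Answer: 3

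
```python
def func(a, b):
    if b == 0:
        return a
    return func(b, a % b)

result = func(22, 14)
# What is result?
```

func(22, 14) -> func(14, 8) -> func(8, 6) -> func(6, 2) -> func(2, 0) -> 2

Answer: 2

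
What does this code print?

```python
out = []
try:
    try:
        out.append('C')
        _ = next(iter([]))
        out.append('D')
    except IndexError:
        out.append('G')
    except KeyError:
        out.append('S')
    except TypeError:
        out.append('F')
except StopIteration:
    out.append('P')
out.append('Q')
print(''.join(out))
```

Execution trace: 'C' (try body) → 'P' (outer except StopIteration) → 'Q' (after the try/except). Output: CPQ

Answer: CPQ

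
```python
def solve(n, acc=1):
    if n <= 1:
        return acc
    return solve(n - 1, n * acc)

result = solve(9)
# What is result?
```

Accumulator trace (n, acc): (9, 1) -> (8, 9) -> (7, 72) -> (6, 504) -> (5, 3024) -> (4, 15120) -> (3, 60480) -> (2, 181440) -> (1, 362880) -> return 362880

Answer: 362880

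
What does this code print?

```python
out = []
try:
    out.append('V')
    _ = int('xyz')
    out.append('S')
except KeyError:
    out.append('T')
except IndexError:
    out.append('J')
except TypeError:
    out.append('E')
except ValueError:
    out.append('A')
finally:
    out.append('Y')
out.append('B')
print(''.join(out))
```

Execution trace: 'V' (try body) → 'A' (except ValueError) → 'Y' (finally) → 'B' (after the try/except). Output: VAYB

Answer: VAYB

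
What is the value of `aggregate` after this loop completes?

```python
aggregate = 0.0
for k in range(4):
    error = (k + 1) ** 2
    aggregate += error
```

Sum of squared losses 1² + 2² + ... + 4²
`aggregate` takes the values: 0.0 → 1.0 → 5.0 → 14.0 → 30.0

Answer: 30.0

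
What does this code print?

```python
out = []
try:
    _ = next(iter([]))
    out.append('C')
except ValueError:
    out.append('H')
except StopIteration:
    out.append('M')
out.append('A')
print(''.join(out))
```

Execution trace: 'M' (except StopIteration) → 'A' (after the try/except). Output: MA

Answer: MA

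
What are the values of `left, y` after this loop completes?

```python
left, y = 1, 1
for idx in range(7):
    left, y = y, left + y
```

Fibonacci: after 7 iterations
`left, y` takes the values: (1, 1) → (1, 2) → (2, 3) → (3, 5) → (5, 8) → (8, 13) → (13, 21) → (21, 34)

Answer: 21, 34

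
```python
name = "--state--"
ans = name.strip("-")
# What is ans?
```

Trace:
`name = "--state--"` → name = '--state--'
`ans = name.strip("-")` → ans = 'state'
So ans = 'state'

Answer: 'state'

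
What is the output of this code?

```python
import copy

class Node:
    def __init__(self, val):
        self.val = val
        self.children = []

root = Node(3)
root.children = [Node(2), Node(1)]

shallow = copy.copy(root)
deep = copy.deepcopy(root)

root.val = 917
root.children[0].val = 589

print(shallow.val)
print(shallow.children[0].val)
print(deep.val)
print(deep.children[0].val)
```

Key concept: deep copy with custom objects.
Step by step:
`root = Node(3)` → root = Node(val=3, children=[])
`root.children = [Node(2), Node(1)]` → root = Node(val=3, children=[Node(val=2, children=[]), Node(val=1, children=[])])
`shallow = copy.copy(root)` → shallow = Node(val=3, children=[Node(val=2, children=[]), Node(val=1, children=[])])
`deep = copy.deepcopy(root)` → deep = Node(val=3, children=[Node(val=2, children=[]), Node(val=1, children=[])])
`root.val = 917` → root = Node(val=917, children=[Node(val=2, children=[]), Node(val=1, children=[])])
`root.children[0].val = 589` → root = Node(val=917, children=[Node(val=589, children=[]), Node(val=1, children=[])]); shallow = Node(val=3, children=[Node(val=589, children=[]), Node(val=1, children=[])])
`print(shallow.val)` → prints 3
`print(shallow.children[0].val)` → prints 589
`print(deep.val)` → prints 3
`print(deep.children[0].val)` → prints 2

Answer:
3
589
3
2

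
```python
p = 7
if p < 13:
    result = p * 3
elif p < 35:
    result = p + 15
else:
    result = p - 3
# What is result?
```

Trace:
`p = 7` → p = 7
`if p < 13: ...` → p < 13 is True → result = 21
So result = 21

Answer: 21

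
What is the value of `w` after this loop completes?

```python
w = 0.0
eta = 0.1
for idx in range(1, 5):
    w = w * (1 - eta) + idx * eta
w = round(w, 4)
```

Moving average with lr=0.1
`w` takes the values: 0.0 → 0.1 → 0.29 → 0.561 → 0.9049

Answer: 0.9049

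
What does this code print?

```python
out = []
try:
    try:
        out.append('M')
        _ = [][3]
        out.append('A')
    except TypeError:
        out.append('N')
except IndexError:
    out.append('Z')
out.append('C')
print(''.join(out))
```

Execution trace: 'M' (try body) → 'Z' (outer except IndexError) → 'C' (after the try/except). Output: MZC

Answer: MZC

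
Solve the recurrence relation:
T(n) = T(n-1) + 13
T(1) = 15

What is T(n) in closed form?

Unrolling: T(n) = T(1) + 13·(n-1) = 15 + 13(n-1) = 13n + 2.

Answer: T(n) = 13n + 2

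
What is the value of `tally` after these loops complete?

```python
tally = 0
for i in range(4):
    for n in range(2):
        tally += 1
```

4 * 2 = 8
`tally` takes the values: 0 → 1 → 2 → 3 → 4 → 5 → 6 → 7 → 8

Answer: 8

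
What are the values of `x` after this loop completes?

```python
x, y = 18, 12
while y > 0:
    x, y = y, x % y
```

GCD of 18 and 12
`x` takes the values: 18 → 12 → 6

Answer: 6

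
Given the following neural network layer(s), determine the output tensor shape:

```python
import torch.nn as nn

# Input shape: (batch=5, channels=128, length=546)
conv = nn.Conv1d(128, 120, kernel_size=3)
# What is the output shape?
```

Input: (5, 128, 546) -> Output: (5, 120, 544)

Answer: (5, 120, 544)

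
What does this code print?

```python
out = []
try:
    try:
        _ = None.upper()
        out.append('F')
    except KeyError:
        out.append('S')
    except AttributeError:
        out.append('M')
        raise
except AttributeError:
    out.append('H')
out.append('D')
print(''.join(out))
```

Execution trace: 'M' (except AttributeError) → 'H' (outer except AttributeError) → 'D' (after the try/except). Output: MHD

Answer: MHD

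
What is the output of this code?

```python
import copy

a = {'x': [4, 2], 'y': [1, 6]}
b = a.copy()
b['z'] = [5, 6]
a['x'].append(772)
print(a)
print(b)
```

Key concept: shallow copy of dict with mutable values.
Step by step:
`a = {'x': [4, 2], 'y': [1, 6]}` → a = {'x': [4, 2], 'y': [1, 6]}
`b = a.copy()` → b = {'x': [4, 2], 'y': [1, 6]}
`b['z'] = [5, 6]` → b = {'x': [4, 2], 'y': [1, 6], 'z': [5, 6]}
`a['x'].append(772)` → a = {'x': [4, 2, 772], 'y': [1, 6]}; b = {'x': [4, 2, 772], 'y': [1, 6], 'z': [5, 6]}
`print(a)` → prints {'x': [4, 2, 772], 'y': [1, 6]}
`print(b)` → prints {'x': [4, 2, 772], 'y': [1, 6], 'z': [5, 6]}

Answer:
{'x': [4, 2, 772], 'y': [1, 6]}
{'x': [4, 2, 772], 'y': [1, 6], 'z': [5, 6]}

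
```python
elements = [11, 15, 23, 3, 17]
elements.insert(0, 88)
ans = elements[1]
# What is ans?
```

Trace:
`elements = [11, 15, 23, 3, 17]` → elements = [11, 15, 23, 3, 17]
`elements.insert(0, 88)` → elements = [88, 11, 15, 23, 3, 17]
`ans = elements[1]` → ans = 11
So ans = 11

Answer: 11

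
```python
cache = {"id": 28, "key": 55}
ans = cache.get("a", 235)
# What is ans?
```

Trace:
`cache = {"id": 28, "key": 55}` → cache = {'id': 28, 'key': 55}
`ans = cache.get("a", 235)` → ans = 235
So ans = 235

Answer: 235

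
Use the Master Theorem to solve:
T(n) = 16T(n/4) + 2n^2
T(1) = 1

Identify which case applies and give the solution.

a=16, b=4, f(n)=2n^2. log_4(16) = 2. Since c=2 = 2, Case 2 applies: T(n) = Θ(n^log_b(a) · log n) = O(n^2 log n).

Answer: O(n^2 log n) - Case 2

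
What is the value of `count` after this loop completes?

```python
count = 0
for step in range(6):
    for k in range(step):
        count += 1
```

Triangle number: 0+1+2+...+5
`count` takes the values: 0 → 1 → 2 → 3 → 4 → 5 → 6 → 7 → 8 → 9 → 10 → 11 → 12 → 13 → 14 → 15

Answer: 15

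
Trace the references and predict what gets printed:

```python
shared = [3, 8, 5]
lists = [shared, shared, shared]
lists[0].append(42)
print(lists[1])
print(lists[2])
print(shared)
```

Key concept: list of same reference.
Step by step:
`shared = [3, 8, 5]` → shared = [3, 8, 5]
`lists = [shared, shared, shared]` → lists = [[3, 8, 5], [3, 8, 5], [3, 8, 5]]
`lists[0].append(42)` → shared = [3, 8, 5, 42]; lists = [[3, 8, 5, 42], [3, 8, 5, 42], [3, 8, 5, 42]]
`print(lists[1])` → prints [3, 8, 5, 42]
`print(lists[2])` → prints [3, 8, 5, 42]
`print(shared)` → prints [3, 8, 5, 42]

Answer:
[3, 8, 5, 42]
[3, 8, 5, 42]
[3, 8, 5, 42]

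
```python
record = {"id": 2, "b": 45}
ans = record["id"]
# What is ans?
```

Trace:
`record = {"id": 2, "b": 45}` → record = {'id': 2, 'b': 45}
`ans = record["id"]` → ans = 2
So ans = 2

Answer: 2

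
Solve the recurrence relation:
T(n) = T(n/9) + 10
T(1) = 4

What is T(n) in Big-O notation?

Each step divides n by 9 and adds 10. After log_9(n) steps we reach T(1)=4. So T(n) = 10·log_9(n) + 4 = O(log n).

Answer: O(log n)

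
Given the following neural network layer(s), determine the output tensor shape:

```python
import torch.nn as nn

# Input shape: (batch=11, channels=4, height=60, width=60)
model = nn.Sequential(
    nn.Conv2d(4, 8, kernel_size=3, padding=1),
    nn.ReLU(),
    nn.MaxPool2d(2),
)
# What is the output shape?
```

Input: (11, 4, 60, 60) -> after Conv2d: (11, 8, 60, 60) -> after ReLU: (11, 8, 60, 60) -> Output: (11, 8, 30, 30)

Answer: (11, 8, 30, 30)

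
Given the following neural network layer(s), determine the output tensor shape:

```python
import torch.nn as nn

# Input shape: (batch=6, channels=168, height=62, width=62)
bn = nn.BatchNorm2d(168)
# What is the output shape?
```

Input: (6, 168, 62, 62) -> Output: (6, 168, 62, 62)

Answer: (6, 168, 62, 62)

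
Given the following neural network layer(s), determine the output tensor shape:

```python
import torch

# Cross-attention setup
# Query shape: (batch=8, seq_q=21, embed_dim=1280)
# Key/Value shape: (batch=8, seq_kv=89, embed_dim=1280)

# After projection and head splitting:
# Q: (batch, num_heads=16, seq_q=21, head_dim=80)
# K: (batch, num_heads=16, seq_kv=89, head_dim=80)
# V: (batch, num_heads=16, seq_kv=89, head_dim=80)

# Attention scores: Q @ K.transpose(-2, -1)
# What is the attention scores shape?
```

Input: (8, 21, 1280) -> Output: (8, 16, 21, 89)

Answer: (8, 16, 21, 89)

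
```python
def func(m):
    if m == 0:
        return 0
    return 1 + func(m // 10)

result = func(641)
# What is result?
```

Count of digits of 641: 3

Answer: 3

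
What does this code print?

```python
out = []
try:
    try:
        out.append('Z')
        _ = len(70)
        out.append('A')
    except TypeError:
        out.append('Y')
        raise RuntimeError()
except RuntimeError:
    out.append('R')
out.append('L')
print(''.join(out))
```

Execution trace: 'Z' (inner try body) → 'Y' (inner except TypeError) → 'R' (outer except RuntimeError) → 'L' (after the try/except). Output: ZYRL

Answer: ZYRL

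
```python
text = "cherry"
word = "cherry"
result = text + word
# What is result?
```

Trace:
`text = "cherry"` → text = 'cherry'
`word = "cherry"` → word = 'cherry'
`result = text + word` → result = 'cherrycherry'
So result = 'cherrycherry'

Answer: 'cherrycherry'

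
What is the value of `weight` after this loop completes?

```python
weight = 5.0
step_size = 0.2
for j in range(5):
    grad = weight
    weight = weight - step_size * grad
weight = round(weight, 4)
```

Gradient descent: w = 5.0 * (1 - 0.2)^5
`weight` takes the values: 5.0 → 4.0 → 3.2 → 2.56 → 2.048 → 1.6384

Answer: 1.6384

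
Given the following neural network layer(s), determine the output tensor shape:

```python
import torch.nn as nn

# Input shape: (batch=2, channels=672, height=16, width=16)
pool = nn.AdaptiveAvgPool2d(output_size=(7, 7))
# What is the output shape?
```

Input: (2, 672, 16, 16) -> Output: (2, 672, 7, 7)

Answer: (2, 672, 7, 7)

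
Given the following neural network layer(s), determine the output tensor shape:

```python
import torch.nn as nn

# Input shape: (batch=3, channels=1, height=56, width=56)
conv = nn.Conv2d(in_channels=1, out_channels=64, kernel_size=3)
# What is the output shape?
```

Input: (3, 1, 56, 56) -> Output: (3, 64, 54, 54)

Answer: (3, 64, 54, 54)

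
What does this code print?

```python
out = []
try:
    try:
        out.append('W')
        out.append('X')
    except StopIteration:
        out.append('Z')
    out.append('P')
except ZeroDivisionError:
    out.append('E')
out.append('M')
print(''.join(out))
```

Execution trace: 'W' (inner try body) → 'X' (inner try body, no exception) → 'P' (try body, no exception) → 'M' (after the try/except). Output: WXPM

Answer: WXPM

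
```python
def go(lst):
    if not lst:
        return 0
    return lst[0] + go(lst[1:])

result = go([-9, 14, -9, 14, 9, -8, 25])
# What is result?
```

(-9) + 14 + (-9) + 14 + 9 + (-8) + 25 + 0 = 36

Answer: 36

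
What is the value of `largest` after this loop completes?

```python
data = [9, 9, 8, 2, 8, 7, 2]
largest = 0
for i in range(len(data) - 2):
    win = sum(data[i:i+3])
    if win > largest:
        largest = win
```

Max sum of 3-element window in [9, 9, 8, 2, 8, 7, 2]
`largest` takes the values: 0 → 26

Answer: 26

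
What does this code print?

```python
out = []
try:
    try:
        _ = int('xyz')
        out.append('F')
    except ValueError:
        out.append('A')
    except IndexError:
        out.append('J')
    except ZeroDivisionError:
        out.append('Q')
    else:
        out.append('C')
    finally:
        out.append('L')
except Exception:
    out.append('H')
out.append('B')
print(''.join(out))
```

Execution trace: 'A' (inner except ValueError) → 'L' (inner finally) → 'B' (after the try/except). Output: ALB

Answer: ALB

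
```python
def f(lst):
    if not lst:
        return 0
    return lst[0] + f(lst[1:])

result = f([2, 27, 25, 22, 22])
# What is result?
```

2 + 27 + 25 + 22 + 22 + 0 = 98

Answer: 98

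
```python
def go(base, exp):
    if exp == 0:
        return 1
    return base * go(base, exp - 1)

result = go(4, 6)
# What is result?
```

go(4, 6) = 4 * 4 * 4 * 4 * 4 * 4 = 4096

Answer: 4096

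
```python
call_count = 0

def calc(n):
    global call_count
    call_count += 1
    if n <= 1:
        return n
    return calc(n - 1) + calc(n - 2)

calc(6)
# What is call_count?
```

Calls(n) = 1 + Calls(n-1) + Calls(n-2); Calls(0)=Calls(1)=1. For n=6 this gives 25.

Answer: 25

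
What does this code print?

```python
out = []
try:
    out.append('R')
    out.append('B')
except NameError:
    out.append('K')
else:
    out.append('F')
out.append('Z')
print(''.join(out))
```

Execution trace: 'R' (try body) → 'B' (try body, no exception) → 'F' (else) → 'Z' (after the try/except). Output: RBFZ

Answer: RBFZ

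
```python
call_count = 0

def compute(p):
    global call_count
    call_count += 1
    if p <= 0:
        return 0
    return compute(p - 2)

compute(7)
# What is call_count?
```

Linear recursion stepping by 2: 5 calls from p=7 down to ≤0.

Answer: 5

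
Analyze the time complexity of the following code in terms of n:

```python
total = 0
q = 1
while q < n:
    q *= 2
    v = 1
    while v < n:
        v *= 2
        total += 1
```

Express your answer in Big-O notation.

Each loop level contributes: log n × log n. Multiplying the contributions gives O(log² n).

Answer: O(log² n)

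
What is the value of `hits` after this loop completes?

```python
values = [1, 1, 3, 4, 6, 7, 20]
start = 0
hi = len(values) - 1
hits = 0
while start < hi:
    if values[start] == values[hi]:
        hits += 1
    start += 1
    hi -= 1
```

Count matching pairs from ends
`hits` takes the values: 0

Answer: 0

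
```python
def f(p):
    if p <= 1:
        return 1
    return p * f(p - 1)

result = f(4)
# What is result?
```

f(4) = 4 * 3 * 2 * 1 = 24

Answer: 24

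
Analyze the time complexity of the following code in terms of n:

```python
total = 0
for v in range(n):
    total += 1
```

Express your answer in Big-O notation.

Each loop level contributes: n. Multiplying the contributions gives O(n).

Answer: O(n)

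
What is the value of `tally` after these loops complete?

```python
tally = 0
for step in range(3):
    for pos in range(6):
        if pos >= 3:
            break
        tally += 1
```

Inner breaks at 3, outer runs 3 times
`tally` takes the values: 0 → 1 → 2 → 3 → 4 → 5 → 6 → 7 → 8 → 9

Answer: 9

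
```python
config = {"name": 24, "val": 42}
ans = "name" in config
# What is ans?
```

Trace:
`config = {"name": 24, "val": 42}` → config = {'name': 24, 'val': 42}
`ans = "name" in config` → ans = True
So ans = True

Answer: True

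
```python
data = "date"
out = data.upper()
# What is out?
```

Trace:
`data = "date"` → data = 'date'
`out = data.upper()` → out = 'DATE'
So out = 'DATE'

Answer: 'DATE'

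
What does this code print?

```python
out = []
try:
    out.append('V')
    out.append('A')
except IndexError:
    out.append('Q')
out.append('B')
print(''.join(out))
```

Execution trace: 'V' (try body) → 'A' (try body, no exception) → 'B' (after the try/except). Output: VAB

Answer: VAB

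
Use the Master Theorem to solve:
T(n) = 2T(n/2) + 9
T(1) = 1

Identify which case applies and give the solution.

a=2, b=2, f(n)=9. log_2(2) = 1. Since c=0 < 1, Case 1 applies: T(n) = Θ(n^log_b(a)) = O(n).

Answer: O(n) - Case 1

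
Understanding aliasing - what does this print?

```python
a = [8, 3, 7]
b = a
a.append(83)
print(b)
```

Key concept: basic list aliasing.
Step by step:
`a = [8, 3, 7]` → a = [8, 3, 7]
`b = a` → b = [8, 3, 7] (same object as a)
`a.append(83)` → a = [8, 3, 7, 83] (same object as b); b = [8, 3, 7, 83] (same object as a)
`print(b)` → prints [8, 3, 7, 83]

Answer: [8, 3, 7, 83]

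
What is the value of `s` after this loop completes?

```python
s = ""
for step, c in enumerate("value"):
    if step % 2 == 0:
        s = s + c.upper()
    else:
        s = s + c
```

Uppercase even positions in 'value'
`s` takes the values: "" → "V" → "Va" → "VaL" → "VaLu" → "VaLuE"

Answer: "VaLuE"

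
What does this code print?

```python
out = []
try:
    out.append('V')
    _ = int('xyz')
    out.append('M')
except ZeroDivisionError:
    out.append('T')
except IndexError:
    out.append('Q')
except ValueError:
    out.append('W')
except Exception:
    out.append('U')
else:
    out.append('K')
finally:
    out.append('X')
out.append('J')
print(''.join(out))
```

Execution trace: 'V' (try body) → 'W' (except ValueError) → 'X' (finally) → 'J' (after the try/except). Output: VWXJ

Answer: VWXJ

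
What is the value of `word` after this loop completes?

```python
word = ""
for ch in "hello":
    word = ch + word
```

Reverse 'hello'
`word` takes the values: "" → "h" → "eh" → "leh" → "lleh" → "olleh"

Answer: "olleh"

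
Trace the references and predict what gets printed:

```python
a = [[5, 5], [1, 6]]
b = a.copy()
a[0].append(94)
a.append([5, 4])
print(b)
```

Key concept: shallow copy with nested lists.
Step by step:
`a = [[5, 5], [1, 6]]` → a = [[5, 5], [1, 6]]
`b = a.copy()` → b = [[5, 5], [1, 6]]
`a[0].append(94)` → a = [[5, 5, 94], [1, 6]]; b = [[5, 5, 94], [1, 6]]
`a.append([5, 4])` → a = [[5, 5, 94], [1, 6], [5, 4]]
`print(b)` → prints [[5, 5, 94], [1, 6]]

Answer: [[5, 5, 94], [1, 6]]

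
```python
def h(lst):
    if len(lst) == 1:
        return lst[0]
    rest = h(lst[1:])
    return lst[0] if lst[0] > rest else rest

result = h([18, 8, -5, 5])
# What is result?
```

Recursive max over [18, 8, -5, 5] = 18

Answer: 18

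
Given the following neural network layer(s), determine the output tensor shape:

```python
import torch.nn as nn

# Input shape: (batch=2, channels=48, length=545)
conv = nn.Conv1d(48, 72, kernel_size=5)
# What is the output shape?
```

Input: (2, 48, 545) -> Output: (2, 72, 541)

Answer: (2, 72, 541)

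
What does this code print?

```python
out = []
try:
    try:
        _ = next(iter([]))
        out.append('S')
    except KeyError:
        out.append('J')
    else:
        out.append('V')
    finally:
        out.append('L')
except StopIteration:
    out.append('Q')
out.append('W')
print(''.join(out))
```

Execution trace: 'L' (finally) → 'Q' (outer except StopIteration) → 'W' (after the try/except). Output: LQW

Answer: LQW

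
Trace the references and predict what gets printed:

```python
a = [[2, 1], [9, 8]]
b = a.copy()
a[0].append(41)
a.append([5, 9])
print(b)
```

Key concept: shallow copy with nested lists.
Step by step:
`a = [[2, 1], [9, 8]]` → a = [[2, 1], [9, 8]]
`b = a.copy()` → b = [[2, 1], [9, 8]]
`a[0].append(41)` → a = [[2, 1, 41], [9, 8]]; b = [[2, 1, 41], [9, 8]]
`a.append([5, 9])` → a = [[2, 1, 41], [9, 8], [5, 9]]
`print(b)` → prints [[2, 1, 41], [9, 8]]

Answer: [[2, 1, 41], [9, 8]]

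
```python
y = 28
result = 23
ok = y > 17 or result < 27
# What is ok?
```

Trace:
`y = 28` → y = 28
`result = 23` → result = 23
`ok = y > 17 or result < 27` → ok = True
So ok = True

Answer: True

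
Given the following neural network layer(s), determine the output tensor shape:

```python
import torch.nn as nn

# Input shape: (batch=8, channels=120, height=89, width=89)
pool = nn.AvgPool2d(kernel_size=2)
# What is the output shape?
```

Input: (8, 120, 89, 89) -> Output: (8, 120, 44, 44)

Answer: (8, 120, 44, 44)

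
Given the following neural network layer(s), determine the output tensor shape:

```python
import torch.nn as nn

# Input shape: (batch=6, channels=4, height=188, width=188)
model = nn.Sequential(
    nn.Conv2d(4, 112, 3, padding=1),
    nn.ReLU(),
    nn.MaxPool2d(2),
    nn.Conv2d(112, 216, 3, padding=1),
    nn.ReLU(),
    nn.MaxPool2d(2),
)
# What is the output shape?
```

Input: (6, 4, 188, 188) -> after first Conv2d: (6, 112, 188, 188) -> after first MaxPool2d: (6, 112, 94, 94) -> after second Conv2d: (6, 216, 94, 94) -> Output: (6, 216, 47, 47)

Answer: (6, 216, 47, 47)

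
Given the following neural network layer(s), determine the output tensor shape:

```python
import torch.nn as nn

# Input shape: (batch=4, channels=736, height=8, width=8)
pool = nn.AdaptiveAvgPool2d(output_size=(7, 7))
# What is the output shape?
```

Input: (4, 736, 8, 8) -> Output: (4, 736, 7, 7)

Answer: (4, 736, 7, 7)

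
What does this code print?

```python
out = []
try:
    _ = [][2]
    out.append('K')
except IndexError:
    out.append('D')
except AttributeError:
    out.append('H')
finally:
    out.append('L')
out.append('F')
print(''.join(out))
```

Execution trace: 'D' (except IndexError) → 'L' (finally) → 'F' (after the try/except). Output: DLF

Answer: DLF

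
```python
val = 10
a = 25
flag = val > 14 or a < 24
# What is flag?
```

Trace:
`val = 10` → val = 10
`a = 25` → a = 25
`flag = val > 14 or a < 24` → flag = False
So flag = False

Answer: False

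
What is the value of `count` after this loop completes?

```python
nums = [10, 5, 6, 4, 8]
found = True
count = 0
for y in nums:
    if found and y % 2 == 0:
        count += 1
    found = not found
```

Count even values at even positions
`count` takes the values: 0 → 1 → 2 → 3

Answer: 3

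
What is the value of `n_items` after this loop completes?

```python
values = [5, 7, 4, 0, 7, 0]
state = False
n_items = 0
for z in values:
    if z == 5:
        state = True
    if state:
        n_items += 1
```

Count elements after first 5 in [5, 7, 4, 0, 7, 0]
`n_items` takes the values: 0 → 1 → 2 → 3 → 4 → 5 → 6

Answer: 6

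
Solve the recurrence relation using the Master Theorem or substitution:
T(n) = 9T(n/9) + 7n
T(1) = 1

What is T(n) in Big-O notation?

By Master Theorem: a=9, b=9, f(n)=7n. Since log_9(9) = 1 and f(n) = Θ(n^1), Case 2 applies. T(n) = O(n log n).

Answer: O(n log n)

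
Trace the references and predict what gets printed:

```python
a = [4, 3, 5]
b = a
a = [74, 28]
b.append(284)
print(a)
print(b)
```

Key concept: rebinding vs mutation: a is rebound to a new list, b still points at the original.
Step by step:
`a = [4, 3, 5]` → a = [4, 3, 5]
`b = a` → b = [4, 3, 5] (same object as a)
`a = [74, 28]` → a = [74, 28]
`b.append(284)` → b = [4, 3, 5, 284]
`print(a)` → prints [74, 28]
`print(b)` → prints [4, 3, 5, 284]

Answer:
[74, 28]
[4, 3, 5, 284]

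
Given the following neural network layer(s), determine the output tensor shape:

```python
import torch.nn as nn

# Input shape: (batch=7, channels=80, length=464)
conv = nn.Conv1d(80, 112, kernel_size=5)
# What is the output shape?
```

Input: (7, 80, 464) -> Output: (7, 112, 460)

Answer: (7, 112, 460)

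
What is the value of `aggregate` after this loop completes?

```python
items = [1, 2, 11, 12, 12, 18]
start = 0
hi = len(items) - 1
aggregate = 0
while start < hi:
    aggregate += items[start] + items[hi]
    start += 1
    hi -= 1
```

Sum of pairs from ends
`aggregate` takes the values: 0 → 19 → 33 → 56

Answer: 56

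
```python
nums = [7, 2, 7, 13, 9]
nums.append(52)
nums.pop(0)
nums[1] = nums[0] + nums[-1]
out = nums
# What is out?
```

Trace:
`nums = [7, 2, 7, 13, 9]` → nums = [7, 2, 7, 13, 9]
`nums.append(52)` → nums = [7, 2, 7, 13, 9, 52]
`nums.pop(0)` → nums = [2, 7, 13, 9, 52]
`nums[1] = nums[0] + nums[-1]` → nums = [2, 54, 13, 9, 52]
`out = nums` → out = [2, 54, 13, 9, 52]
So out = [2, 54, 13, 9, 52]

Answer: [2, 54, 13, 9, 52]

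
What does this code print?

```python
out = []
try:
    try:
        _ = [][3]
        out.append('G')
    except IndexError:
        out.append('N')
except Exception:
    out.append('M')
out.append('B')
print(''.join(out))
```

Execution trace: 'N' (inner except IndexError) → 'B' (after the try/except). Output: NB

Answer: NB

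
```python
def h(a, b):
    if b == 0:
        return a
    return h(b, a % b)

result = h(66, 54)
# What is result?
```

h(66, 54) -> h(54, 12) -> h(12, 6) -> h(6, 0) -> 6

Answer: 6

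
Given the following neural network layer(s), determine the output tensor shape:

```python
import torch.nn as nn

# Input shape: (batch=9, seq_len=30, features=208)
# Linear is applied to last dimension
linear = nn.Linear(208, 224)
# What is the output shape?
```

Input: (9, 30, 208) -> Output: (9, 30, 224)

Answer: (9, 30, 224)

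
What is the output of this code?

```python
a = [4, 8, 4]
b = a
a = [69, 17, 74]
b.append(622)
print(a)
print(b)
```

Key concept: rebinding vs mutation: a is rebound to a new list, b still points at the original.
Step by step:
`a = [4, 8, 4]` → a = [4, 8, 4]
`b = a` → b = [4, 8, 4] (same object as a)
`a = [69, 17, 74]` → a = [69, 17, 74]
`b.append(622)` → b = [4, 8, 4, 622]
`print(a)` → prints [69, 17, 74]
`print(b)` → prints [4, 8, 4, 622]

Answer:
[69, 17, 74]
[4, 8, 4, 622]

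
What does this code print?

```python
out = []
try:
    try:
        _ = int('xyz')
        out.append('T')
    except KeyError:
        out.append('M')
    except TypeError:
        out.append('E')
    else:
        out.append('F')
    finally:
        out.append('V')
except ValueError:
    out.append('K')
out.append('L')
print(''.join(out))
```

Execution trace: 'V' (finally) → 'K' (outer except ValueError) → 'L' (after the try/except). Output: VKL

Answer: VKL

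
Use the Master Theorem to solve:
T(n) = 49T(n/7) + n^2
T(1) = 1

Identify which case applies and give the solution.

a=49, b=7, f(n)=n^2. log_7(49) = 2. Since c=2 = 2, Case 2 applies: T(n) = Θ(n^log_b(a) · log n) = O(n^2 log n).

Answer: O(n^2 log n) - Case 2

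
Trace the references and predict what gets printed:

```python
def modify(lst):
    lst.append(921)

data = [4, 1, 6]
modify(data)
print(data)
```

Key concept: function modifies passed list.
Step by step:
`data = [4, 1, 6]` → data = [4, 1, 6]
`modify(data)` → data = [4, 1, 6, 921]
`print(data)` → prints [4, 1, 6, 921]

Answer: [4, 1, 6, 921]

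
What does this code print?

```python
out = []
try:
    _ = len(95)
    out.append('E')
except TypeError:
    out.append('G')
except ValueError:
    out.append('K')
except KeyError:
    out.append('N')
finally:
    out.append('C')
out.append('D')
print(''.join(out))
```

Execution trace: 'G' (except TypeError) → 'C' (finally) → 'D' (after the try/except). Output: GCD

Answer: GCD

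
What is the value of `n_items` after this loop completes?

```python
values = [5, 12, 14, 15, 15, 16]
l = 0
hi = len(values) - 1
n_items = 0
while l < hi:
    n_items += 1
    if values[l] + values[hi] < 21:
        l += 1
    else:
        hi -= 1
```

Steps to find pair summing to 21
`n_items` takes the values: 0 → 1 → 2 → 3 → 4 → 5

Answer: 5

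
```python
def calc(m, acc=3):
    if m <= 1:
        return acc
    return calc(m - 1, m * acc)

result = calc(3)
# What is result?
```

Accumulator trace (n, acc): (3, 3) -> (2, 9) -> (1, 18) -> return 18

Answer: 18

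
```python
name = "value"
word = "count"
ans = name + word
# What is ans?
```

Trace:
`name = "value"` → name = 'value'
`word = "count"` → word = 'count'
`ans = name + word` → ans = 'valuecount'
So ans = 'valuecount'

Answer: 'valuecount'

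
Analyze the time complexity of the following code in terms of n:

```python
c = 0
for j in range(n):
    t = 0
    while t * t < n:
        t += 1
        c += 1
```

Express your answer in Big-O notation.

Each loop level contributes: n × √n. Multiplying the contributions gives O(n√n).

Answer: O(n√n)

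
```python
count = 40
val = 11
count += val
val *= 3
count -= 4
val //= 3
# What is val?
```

Trace:
`count = 40` → count = 40
`val = 11` → val = 11
`count += val` → count = 51
`val *= 3` → val = 33
`count -= 4` → count = 47
`val //= 3` → val = 11
So val = 11

Answer: 11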